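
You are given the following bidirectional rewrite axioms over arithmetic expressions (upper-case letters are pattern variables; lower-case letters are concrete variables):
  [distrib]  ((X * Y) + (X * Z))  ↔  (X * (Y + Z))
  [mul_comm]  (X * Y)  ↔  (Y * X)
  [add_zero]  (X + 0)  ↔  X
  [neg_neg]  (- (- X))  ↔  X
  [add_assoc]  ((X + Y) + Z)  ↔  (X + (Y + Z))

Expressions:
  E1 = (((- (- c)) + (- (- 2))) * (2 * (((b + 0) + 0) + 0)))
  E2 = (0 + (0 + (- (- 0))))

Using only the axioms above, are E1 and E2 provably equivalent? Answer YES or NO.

NO

Every axiom is a valid identity, so a rewrite proof would force E1 and E2 to agree under every assignment.
At b=1, c=0: E1 = 4 but E2 = 0; they differ, so no derivation exists.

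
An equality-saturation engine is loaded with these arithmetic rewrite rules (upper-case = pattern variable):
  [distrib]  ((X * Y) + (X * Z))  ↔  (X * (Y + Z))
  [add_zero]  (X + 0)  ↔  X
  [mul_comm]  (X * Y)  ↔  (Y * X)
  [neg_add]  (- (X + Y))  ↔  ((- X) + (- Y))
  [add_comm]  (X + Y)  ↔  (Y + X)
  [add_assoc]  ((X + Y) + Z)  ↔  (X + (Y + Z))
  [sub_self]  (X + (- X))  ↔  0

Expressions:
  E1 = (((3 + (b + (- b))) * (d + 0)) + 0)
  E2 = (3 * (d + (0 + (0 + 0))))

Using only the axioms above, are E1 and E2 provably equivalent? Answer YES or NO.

YES

step 1: sub_self (→) rewrites (b + (- b)) into 0, now (((3 + 0) * (d + 0)) + 0)
step 2: add_zero (→) rewrites (((3 + 0) * (d + 0)) + 0) into ((3 + 0) * (d + 0))
step 3: add_zero (→) rewrites (d + 0) into d, now ((3 + 0) * d)
step 4: add_zero (→) rewrites (3 + 0) into 3, now (3 * d)
step 5: add_zero (←) rewrites d into (d + 0), now (3 * (d + 0))
step 6: add_zero (←) rewrites 0 into (0 + 0), now (3 * (d + (0 + 0)))
step 7: add_zero (←) rewrites 0 into (0 + 0), which is E2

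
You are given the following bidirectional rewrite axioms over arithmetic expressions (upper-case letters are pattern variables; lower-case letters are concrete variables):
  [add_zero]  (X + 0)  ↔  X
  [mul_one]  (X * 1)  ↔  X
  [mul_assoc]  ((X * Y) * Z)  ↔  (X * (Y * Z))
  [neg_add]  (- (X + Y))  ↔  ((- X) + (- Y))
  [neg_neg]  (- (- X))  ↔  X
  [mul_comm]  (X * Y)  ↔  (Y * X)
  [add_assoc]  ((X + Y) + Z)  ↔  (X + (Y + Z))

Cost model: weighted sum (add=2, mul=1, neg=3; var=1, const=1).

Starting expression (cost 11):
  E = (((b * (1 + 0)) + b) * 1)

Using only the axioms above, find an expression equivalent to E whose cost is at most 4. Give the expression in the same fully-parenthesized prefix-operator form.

(b + b)   [cost 4]

step 1: add_zero (→) rewrites (1 + 0) into 1, now (((b * 1) + b) * 1)
step 2: mul_one (→) rewrites (b * 1) into b, now ((b + b) * 1)
step 3: mul_one (→) rewrites ((b + b) * 1) into (b + b), reaching cost 4 (bound 4)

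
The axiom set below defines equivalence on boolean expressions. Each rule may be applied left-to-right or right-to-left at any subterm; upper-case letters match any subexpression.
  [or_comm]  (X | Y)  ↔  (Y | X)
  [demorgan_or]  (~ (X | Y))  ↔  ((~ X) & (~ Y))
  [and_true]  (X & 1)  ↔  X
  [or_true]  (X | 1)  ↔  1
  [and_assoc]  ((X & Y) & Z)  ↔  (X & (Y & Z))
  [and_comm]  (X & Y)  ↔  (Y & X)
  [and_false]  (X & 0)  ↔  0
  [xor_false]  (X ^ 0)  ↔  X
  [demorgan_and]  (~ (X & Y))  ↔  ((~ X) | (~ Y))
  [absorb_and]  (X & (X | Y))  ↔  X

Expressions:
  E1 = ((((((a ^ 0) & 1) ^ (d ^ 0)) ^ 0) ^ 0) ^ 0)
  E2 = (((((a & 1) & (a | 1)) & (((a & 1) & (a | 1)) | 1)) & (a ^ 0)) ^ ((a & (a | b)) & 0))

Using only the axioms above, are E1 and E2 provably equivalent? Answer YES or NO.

Every axiom is a valid identity, so a rewrite proof would force E1 and E2 to agree under every assignment.
At a=0, b=0, d=1: E1 = 1 but E2 = 0; they differ, so no derivation exists.

NO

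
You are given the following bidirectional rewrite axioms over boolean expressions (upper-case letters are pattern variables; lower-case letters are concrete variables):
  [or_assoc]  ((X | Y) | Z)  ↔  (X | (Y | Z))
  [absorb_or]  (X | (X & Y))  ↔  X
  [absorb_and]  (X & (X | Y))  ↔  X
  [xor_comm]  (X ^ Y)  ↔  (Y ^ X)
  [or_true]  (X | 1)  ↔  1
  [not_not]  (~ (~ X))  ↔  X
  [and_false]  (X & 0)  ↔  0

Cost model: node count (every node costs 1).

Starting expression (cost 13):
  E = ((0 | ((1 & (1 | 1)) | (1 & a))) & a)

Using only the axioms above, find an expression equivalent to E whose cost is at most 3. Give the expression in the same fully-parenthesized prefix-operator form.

(1) (1 & (1 | 1))  =[absorb_and →]=  1    ⊢ ((0 | (1 | (1 & a))) & a)
(2) (1 | (1 & a))  =[absorb_or →]=  1    ⊢ ((0 | 1) & a)
(3) (0 | 1)  =[or_true →]=  1    ⊢ cost 3, within 3

(1 & a)   [cost 3]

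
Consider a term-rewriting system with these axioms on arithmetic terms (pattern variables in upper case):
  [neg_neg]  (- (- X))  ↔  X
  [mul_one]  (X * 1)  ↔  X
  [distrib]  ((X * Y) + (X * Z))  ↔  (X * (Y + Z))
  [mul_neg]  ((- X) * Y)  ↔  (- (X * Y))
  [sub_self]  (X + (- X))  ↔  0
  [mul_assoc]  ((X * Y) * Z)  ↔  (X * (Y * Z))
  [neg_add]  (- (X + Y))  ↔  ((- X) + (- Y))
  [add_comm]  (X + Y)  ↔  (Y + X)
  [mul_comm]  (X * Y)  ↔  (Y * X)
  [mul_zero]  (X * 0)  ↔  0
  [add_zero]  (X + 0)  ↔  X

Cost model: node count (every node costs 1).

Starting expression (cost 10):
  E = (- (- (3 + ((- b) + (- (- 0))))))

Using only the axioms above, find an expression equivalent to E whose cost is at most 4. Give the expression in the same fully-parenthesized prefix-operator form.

step 1: neg_neg (→) rewrites (- (- 0)) into 0, now (- (- (3 + ((- b) + 0))))
step 2: neg_neg (→) rewrites (- (- (3 + ((- b) + 0)))) into (3 + ((- b) + 0))
step 3: add_zero (→) rewrites ((- b) + 0) into (- b), reaching cost 4 (bound 4)

(3 + (- b))   [cost 4]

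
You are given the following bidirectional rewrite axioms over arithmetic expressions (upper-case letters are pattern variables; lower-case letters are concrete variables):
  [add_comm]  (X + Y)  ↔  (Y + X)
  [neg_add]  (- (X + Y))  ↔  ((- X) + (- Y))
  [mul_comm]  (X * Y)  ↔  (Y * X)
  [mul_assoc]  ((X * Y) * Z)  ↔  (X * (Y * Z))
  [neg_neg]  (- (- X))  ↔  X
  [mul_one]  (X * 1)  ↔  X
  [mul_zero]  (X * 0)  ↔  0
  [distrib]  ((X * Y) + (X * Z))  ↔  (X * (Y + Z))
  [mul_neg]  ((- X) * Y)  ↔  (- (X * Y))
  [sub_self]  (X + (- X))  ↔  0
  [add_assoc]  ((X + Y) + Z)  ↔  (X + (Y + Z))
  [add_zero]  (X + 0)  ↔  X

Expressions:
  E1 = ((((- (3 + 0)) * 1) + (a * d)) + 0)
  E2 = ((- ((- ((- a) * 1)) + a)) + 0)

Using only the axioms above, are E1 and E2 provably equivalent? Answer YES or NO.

NO

All listed rules preserve value, hence provable equivalence implies equal values everywhere; look for a separating assignment.
a=0, d=0 gives E1 ↦ -3, E2 ↦ 0; values differ ⇒ not provably equivalent.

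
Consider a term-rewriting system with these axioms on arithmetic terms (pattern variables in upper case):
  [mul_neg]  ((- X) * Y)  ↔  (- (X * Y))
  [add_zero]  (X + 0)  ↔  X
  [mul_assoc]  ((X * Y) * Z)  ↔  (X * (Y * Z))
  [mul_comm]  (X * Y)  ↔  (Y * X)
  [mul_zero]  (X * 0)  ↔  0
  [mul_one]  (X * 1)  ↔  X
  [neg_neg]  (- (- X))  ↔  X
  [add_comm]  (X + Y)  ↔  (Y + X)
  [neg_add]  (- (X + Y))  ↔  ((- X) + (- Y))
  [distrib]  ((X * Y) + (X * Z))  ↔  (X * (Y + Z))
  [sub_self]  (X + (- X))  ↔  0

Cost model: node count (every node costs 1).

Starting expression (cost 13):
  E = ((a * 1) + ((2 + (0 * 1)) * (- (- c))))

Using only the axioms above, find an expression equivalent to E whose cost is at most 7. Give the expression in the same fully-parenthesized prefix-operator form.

1. [mul_one →] (0 * 1)  →  0;  E = ((a * 1) + ((2 + 0) * (- (- c))))
2. [neg_neg →] (- (- c))  →  c;  E = ((a * 1) + ((2 + 0) * c))
3. [add_zero →] (2 + 0)  →  2;  cost 7 ≤ 7, done

((a * 1) + (2 * c))   [cost 7]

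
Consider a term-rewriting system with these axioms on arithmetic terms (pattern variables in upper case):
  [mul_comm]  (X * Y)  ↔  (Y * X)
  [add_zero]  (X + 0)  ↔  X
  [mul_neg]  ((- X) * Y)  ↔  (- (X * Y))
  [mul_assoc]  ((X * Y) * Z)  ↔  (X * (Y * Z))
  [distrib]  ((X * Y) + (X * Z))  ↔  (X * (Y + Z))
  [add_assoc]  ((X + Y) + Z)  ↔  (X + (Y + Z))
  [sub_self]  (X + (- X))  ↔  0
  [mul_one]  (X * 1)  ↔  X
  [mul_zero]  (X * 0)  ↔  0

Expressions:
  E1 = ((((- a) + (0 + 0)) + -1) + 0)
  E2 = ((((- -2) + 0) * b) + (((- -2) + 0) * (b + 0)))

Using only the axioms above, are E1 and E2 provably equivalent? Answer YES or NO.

Every axiom is a valid identity, so a rewrite proof would force E1 and E2 to agree under every assignment.
At a=0, b=0: E1 = -1 but E2 = 0; they differ, so no derivation exists.

NO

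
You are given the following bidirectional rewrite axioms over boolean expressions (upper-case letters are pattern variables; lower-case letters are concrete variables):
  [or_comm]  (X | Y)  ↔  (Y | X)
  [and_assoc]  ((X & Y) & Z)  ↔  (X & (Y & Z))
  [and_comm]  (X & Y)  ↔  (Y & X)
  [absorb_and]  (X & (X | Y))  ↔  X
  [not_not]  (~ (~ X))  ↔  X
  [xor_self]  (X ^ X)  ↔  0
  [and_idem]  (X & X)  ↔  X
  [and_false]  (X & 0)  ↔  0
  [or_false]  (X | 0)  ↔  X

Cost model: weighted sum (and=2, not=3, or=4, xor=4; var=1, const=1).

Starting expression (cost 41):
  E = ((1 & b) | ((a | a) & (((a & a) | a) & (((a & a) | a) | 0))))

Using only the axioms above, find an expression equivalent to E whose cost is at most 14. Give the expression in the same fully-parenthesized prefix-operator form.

step 1: absorb_and (→) rewrites (((a & a) | a) & (((a & a) | a) | 0)) into ((a & a) | a), now ((1 & b) | ((a | a) & ((a & a) | a)))
step 2: and_idem (→) rewrites (a & a) into a, now ((1 & b) | ((a | a) & (a | a)))
step 3: and_idem (→) rewrites ((a | a) & (a | a)) into (a | a), reaching cost 14 (bound 14)

((1 & b) | (a | a))   [cost 14]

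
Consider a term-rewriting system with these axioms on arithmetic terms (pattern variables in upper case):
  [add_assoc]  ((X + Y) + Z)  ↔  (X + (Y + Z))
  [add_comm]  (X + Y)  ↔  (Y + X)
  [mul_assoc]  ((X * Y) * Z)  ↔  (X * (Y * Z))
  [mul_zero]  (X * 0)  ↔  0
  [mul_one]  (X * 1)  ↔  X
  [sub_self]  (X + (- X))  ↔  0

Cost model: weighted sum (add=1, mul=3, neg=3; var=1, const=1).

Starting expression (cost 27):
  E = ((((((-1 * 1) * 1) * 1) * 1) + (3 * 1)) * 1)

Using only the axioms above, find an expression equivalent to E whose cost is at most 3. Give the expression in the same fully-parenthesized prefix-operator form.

(-1 + 3)   [cost 3]

(1) (-1 * 1)  =[mul_one →]=  -1    ⊢ (((((-1 * 1) * 1) * 1) + (3 * 1)) * 1)
(2) (((((-1 * 1) * 1) * 1) + (3 * 1)) * 1)  =[mul_one →]=  ((((-1 * 1) * 1) * 1) + (3 * 1))
(3) (-1 * 1)  =[mul_one →]=  -1    ⊢ (((-1 * 1) * 1) + (3 * 1))
(4) ((-1 * 1) * 1)  =[mul_one →]=  (-1 * 1)    ⊢ ((-1 * 1) + (3 * 1))
(5) (3 * 1)  =[mul_one →]=  3    ⊢ ((-1 * 1) + 3)
(6) (-1 * 1)  =[mul_one →]=  -1    ⊢ cost 3, within 3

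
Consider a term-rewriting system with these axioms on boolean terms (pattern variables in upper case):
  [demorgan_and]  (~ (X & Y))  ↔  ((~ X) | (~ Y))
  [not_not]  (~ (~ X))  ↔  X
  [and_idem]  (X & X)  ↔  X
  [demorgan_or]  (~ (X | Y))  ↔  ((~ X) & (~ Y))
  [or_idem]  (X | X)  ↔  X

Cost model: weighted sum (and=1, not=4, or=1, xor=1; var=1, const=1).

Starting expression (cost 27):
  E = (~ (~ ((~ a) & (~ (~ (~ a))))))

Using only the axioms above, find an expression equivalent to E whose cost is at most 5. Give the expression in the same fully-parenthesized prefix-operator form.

1. [not_not →] (~ (~ a))  →  a;  E = (~ (~ ((~ a) & (~ a))))
2. [and_idem →] ((~ a) & (~ a))  →  (~ a);  E = (~ (~ (~ a)))
3. [not_not →] (~ (~ a))  →  a;  cost 5 ≤ 5, done

(~ a)   [cost 5]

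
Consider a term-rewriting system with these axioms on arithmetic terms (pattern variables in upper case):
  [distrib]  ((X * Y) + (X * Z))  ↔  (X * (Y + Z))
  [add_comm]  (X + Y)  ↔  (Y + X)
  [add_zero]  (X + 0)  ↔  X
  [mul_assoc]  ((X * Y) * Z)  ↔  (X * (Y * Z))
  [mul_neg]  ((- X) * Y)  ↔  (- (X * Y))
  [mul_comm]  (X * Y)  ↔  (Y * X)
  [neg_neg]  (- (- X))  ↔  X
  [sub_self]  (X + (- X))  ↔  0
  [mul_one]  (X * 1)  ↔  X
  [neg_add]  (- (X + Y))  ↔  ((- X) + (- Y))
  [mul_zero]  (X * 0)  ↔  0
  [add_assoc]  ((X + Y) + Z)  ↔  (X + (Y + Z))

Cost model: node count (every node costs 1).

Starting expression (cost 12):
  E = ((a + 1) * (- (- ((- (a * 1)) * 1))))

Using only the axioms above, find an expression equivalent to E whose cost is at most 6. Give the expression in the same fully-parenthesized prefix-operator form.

((1 + a) * (- a))   [cost 6]

step 1: mul_one (→) rewrites ((- (a * 1)) * 1) into (- (a * 1)), now ((a + 1) * (- (- (- (a * 1)))))
step 2: neg_neg (→) rewrites (- (- (- (a * 1)))) into (- (a * 1)), now ((a + 1) * (- (a * 1)))
step 3: add_comm (→) rewrites (a + 1) into (1 + a), now ((1 + a) * (- (a * 1)))
step 4: mul_one (→) rewrites (a * 1) into a, reaching cost 6 (bound 6)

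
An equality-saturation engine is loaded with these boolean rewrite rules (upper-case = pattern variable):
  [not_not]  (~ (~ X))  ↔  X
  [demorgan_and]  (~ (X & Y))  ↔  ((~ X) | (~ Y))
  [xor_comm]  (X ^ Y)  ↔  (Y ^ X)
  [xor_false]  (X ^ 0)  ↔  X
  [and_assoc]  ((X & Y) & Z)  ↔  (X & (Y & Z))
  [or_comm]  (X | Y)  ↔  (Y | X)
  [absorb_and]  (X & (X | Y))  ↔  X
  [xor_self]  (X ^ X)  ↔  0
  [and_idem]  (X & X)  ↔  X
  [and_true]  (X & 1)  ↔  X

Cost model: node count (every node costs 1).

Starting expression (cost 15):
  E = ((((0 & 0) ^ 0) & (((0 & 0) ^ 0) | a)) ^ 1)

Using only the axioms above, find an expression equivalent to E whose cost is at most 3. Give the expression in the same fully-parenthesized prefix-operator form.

(1) (((0 & 0) ^ 0) & (((0 & 0) ^ 0) | a))  =[absorb_and →]=  ((0 & 0) ^ 0)    ⊢ (((0 & 0) ^ 0) ^ 1)
(2) (0 & 0)  =[and_idem →]=  0    ⊢ ((0 ^ 0) ^ 1)
(3) (0 ^ 0)  =[xor_false →]=  0    ⊢ cost 3, within 3

(0 ^ 1)   [cost 3]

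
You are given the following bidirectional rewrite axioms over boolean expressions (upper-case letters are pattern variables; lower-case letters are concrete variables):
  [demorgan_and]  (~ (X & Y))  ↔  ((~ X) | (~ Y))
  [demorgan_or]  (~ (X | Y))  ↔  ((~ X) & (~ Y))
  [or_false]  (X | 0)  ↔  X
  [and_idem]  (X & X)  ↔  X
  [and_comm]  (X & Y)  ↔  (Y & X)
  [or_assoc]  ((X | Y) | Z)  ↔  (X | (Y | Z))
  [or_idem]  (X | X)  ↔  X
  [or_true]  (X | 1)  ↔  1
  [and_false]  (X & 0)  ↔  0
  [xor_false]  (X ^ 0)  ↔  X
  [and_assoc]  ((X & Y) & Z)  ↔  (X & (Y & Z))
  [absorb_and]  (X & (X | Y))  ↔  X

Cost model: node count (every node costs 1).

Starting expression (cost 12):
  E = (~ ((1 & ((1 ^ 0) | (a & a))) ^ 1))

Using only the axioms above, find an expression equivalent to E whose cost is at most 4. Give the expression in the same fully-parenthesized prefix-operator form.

(~ (1 ^ 1))   [cost 4]

step 1: and_idem (→) rewrites (a & a) into a, now (~ ((1 & ((1 ^ 0) | a)) ^ 1))
step 2: xor_false (→) rewrites (1 ^ 0) into 1, now (~ ((1 & (1 | a)) ^ 1))
step 3: absorb_and (→) rewrites (1 & (1 | a)) into 1, reaching cost 4 (bound 4)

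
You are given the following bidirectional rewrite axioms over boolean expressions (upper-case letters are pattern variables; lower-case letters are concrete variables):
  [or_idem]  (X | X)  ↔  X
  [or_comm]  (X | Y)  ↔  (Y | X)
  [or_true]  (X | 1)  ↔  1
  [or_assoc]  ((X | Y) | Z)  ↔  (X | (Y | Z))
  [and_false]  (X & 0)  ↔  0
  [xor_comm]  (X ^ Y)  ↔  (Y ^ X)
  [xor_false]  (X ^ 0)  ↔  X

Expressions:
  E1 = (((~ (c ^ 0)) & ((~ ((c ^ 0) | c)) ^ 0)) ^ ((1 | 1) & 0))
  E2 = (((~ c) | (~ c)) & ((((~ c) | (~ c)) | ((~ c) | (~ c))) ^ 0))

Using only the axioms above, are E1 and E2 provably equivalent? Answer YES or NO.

1. [xor_false →] (c ^ 0)  →  c;  E1 = (((~ (c ^ 0)) & ((~ (c | c)) ^ 0)) ^ ((1 | 1) & 0))
2. [or_true →] (1 | 1)  →  1;  E1 = (((~ (c ^ 0)) & ((~ (c | c)) ^ 0)) ^ (1 & 0))
3. [and_false →] (1 & 0)  →  0;  E1 = (((~ (c ^ 0)) & ((~ (c | c)) ^ 0)) ^ 0)
4. [xor_false →] ((~ (c | c)) ^ 0)  →  (~ (c | c));  E1 = (((~ (c ^ 0)) & (~ (c | c))) ^ 0)
5. [or_idem →] (c | c)  →  c;  E1 = (((~ (c ^ 0)) & (~ c)) ^ 0)
6. [xor_false →] (c ^ 0)  →  c;  E1 = (((~ c) & (~ c)) ^ 0)
7. [xor_false →] (((~ c) & (~ c)) ^ 0)  →  ((~ c) & (~ c))
8. [xor_false ←] (~ c)  →  ((~ c) ^ 0);  E1 = ((~ c) & ((~ c) ^ 0))
9. [or_idem ←] (~ c)  →  ((~ c) | (~ c));  E1 = ((~ c) & (((~ c) | (~ c)) ^ 0))
10. [or_idem ←] (~ c)  →  ((~ c) | (~ c));  E1 = (((~ c) | (~ c)) & (((~ c) | (~ c)) ^ 0))
11. [or_idem ←] ((~ c) | (~ c))  →  (((~ c) | (~ c)) | ((~ c) | (~ c)));  this is E2

YES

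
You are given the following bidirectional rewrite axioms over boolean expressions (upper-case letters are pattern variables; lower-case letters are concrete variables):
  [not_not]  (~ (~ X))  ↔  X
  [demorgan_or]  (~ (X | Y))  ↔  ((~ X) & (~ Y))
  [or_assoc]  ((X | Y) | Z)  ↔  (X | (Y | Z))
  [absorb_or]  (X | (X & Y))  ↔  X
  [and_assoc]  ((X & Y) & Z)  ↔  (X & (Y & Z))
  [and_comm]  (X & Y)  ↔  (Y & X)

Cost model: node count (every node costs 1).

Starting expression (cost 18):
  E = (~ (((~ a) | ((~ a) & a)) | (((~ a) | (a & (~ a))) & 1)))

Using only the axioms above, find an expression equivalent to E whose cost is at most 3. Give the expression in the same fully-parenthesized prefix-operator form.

(1) (a & (~ a))  =[and_comm →]=  ((~ a) & a)    ⊢ (~ (((~ a) | ((~ a) & a)) | (((~ a) | ((~ a) & a)) & 1)))
(2) (((~ a) | ((~ a) & a)) | (((~ a) | ((~ a) & a)) & 1))  =[absorb_or →]=  ((~ a) | ((~ a) & a))    ⊢ (~ ((~ a) | ((~ a) & a)))
(3) ((~ a) | ((~ a) & a))  =[absorb_or →]=  (~ a)    ⊢ cost 3, within 3

(~ (~ a))   [cost 3]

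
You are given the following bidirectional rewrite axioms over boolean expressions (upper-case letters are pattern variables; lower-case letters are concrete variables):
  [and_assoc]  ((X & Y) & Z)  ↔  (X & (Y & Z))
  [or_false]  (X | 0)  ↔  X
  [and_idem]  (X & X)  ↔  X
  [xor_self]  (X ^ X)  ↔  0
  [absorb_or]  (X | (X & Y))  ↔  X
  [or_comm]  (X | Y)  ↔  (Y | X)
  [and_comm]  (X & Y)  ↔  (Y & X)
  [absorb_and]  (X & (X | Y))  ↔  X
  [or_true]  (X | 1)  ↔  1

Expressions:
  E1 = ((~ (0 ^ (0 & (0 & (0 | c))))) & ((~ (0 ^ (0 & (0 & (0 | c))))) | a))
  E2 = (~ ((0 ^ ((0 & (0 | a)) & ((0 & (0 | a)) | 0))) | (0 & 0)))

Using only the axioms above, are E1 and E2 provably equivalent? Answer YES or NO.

YES

step 1: absorb_and (→) rewrites ((~ (0 ^ (0 & (0 & (0 | c))))) & ((~ (0 ^ (0 & (0 & (0 | c))))) | a)) into (~ (0 ^ (0 & (0 & (0 | c)))))
step 2: absorb_and (→) rewrites (0 & (0 | c)) into 0, now (~ (0 ^ (0 & 0)))
step 3: and_idem (→) rewrites (0 & 0) into 0, now (~ (0 ^ 0))
step 4: absorb_and (←) rewrites 0 into (0 & (0 | a)), now (~ (0 ^ (0 & (0 | a))))
step 5: or_false (←) rewrites (0 ^ (0 & (0 | a))) into ((0 ^ (0 & (0 | a))) | 0), now (~ ((0 ^ (0 & (0 | a))) | 0))
step 6: and_idem (←) rewrites 0 into (0 & 0), now (~ ((0 ^ (0 & (0 | a))) | (0 & 0)))
step 7: absorb_and (←) rewrites (0 & (0 | a)) into ((0 & (0 | a)) & ((0 & (0 | a)) | 0)), which is E2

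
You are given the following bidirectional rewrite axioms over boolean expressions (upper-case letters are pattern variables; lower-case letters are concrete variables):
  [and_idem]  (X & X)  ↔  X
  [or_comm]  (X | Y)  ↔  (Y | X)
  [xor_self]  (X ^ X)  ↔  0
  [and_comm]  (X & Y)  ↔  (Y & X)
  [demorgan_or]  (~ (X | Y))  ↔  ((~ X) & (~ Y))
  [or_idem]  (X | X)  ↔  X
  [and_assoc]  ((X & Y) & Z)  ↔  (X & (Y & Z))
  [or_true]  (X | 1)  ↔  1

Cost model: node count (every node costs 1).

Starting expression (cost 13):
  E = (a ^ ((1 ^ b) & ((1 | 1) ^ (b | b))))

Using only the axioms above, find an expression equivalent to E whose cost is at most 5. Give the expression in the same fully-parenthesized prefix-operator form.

1. [or_idem →] (b | b)  →  b;  E = (a ^ ((1 ^ b) & ((1 | 1) ^ b)))
2. [or_idem →] (1 | 1)  →  1;  E = (a ^ ((1 ^ b) & (1 ^ b)))
3. [and_idem →] ((1 ^ b) & (1 ^ b))  →  (1 ^ b);  cost 5 ≤ 5, done

(a ^ (1 ^ b))   [cost 5]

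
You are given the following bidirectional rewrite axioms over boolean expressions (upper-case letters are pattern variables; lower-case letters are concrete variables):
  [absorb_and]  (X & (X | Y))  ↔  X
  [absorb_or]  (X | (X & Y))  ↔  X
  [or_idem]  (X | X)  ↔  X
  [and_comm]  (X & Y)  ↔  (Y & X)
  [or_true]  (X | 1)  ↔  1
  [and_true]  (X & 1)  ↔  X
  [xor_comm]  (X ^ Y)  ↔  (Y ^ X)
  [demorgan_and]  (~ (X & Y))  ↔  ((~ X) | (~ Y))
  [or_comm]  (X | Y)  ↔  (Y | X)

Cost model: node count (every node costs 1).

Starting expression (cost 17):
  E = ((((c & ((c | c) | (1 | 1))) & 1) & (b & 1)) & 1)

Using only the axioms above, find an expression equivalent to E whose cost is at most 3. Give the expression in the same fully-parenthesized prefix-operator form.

step 1: and_true (→) rewrites ((c & ((c | c) | (1 | 1))) & 1) into (c & ((c | c) | (1 | 1))), now (((c & ((c | c) | (1 | 1))) & (b & 1)) & 1)
step 2: and_true (→) rewrites (((c & ((c | c) | (1 | 1))) & (b & 1)) & 1) into ((c & ((c | c) | (1 | 1))) & (b & 1))
step 3: or_idem (→) rewrites (c | c) into c, now ((c & (c | (1 | 1))) & (b & 1))
step 4: or_idem (→) rewrites (1 | 1) into 1, now ((c & (c | 1)) & (b & 1))
step 5: and_true (→) rewrites (b & 1) into b, now ((c & (c | 1)) & b)
step 6: absorb_and (→) rewrites (c & (c | 1)) into c, reaching cost 3 (bound 3)

(c & b)   [cost 3]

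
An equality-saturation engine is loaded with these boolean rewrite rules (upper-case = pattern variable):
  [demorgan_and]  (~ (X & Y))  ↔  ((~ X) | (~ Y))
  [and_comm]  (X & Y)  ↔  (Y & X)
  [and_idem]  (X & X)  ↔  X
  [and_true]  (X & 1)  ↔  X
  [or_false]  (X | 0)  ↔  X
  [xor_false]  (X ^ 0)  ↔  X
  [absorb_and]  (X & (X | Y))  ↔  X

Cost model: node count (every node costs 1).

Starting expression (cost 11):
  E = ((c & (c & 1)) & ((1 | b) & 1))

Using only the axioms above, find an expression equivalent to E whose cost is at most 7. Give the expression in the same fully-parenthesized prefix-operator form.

((c & c) & (1 | b))   [cost 7]

step 1: and_comm (→) rewrites (c & (c & 1)) into ((c & 1) & c), now (((c & 1) & c) & ((1 | b) & 1))
step 2: and_true (→) rewrites (c & 1) into c, now ((c & c) & ((1 | b) & 1))
step 3: and_true (→) rewrites ((1 | b) & 1) into (1 | b), reaching cost 7 (bound 7)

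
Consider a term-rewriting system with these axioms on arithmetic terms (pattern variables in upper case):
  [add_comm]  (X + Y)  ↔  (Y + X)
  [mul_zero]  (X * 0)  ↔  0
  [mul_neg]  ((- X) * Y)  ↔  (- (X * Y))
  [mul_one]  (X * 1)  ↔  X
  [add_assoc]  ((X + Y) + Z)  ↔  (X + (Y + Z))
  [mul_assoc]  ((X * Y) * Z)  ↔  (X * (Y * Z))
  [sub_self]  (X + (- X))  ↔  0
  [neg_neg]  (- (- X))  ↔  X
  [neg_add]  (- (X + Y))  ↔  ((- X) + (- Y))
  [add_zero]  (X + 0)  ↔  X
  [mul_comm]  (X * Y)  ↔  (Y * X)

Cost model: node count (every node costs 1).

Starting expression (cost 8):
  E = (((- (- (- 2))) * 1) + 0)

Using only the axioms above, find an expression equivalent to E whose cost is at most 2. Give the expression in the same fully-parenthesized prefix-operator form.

(- 2)   [cost 2]

(1) (((- (- (- 2))) * 1) + 0)  =[add_zero →]=  ((- (- (- 2))) * 1)
(2) ((- (- (- 2))) * 1)  =[mul_one →]=  (- (- (- 2)))
(3) (- (- 2))  =[neg_neg →]=  2    ⊢ cost 2, within 2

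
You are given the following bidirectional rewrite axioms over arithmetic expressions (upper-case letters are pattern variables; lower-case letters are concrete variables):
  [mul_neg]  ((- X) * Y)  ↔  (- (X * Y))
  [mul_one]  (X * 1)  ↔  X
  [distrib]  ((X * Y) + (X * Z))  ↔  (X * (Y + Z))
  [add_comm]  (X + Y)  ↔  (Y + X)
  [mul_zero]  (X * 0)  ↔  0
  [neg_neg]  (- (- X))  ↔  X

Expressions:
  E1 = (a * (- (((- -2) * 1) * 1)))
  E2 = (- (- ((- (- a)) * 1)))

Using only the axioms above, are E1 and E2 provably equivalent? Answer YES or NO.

NO

All listed rules preserve value, hence provable equivalence implies equal values everywhere; look for a separating assignment.
a=1 gives E1 ↦ -2, E2 ↦ 1; values differ ⇒ not provably equivalent.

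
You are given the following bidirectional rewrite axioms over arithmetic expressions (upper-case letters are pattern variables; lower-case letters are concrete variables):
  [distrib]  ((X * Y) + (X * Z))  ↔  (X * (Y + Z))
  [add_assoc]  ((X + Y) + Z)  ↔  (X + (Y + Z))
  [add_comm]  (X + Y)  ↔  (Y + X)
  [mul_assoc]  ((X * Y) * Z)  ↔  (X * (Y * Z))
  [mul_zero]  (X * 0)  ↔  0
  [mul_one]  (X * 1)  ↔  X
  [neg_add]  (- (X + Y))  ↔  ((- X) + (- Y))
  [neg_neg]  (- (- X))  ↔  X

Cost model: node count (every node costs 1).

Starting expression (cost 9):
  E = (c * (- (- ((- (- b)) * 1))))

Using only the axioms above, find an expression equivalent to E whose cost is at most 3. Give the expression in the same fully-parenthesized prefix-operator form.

(c * b)   [cost 3]

step 1: neg_neg (→) rewrites (- (- b)) into b, now (c * (- (- (b * 1))))
step 2: neg_neg (→) rewrites (- (- (b * 1))) into (b * 1), now (c * (b * 1))
step 3: mul_one (→) rewrites (b * 1) into b, reaching cost 3 (bound 3)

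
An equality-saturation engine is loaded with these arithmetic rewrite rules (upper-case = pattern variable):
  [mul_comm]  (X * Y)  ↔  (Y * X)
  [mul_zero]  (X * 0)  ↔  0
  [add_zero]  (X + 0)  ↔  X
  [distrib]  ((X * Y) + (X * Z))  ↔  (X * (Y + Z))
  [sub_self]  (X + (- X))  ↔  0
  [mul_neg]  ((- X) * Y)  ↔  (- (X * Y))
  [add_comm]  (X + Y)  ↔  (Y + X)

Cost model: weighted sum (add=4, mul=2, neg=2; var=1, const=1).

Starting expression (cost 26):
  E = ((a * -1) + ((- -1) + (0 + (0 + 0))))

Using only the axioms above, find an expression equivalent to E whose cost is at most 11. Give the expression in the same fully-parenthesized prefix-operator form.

step 1: add_zero (→) rewrites (0 + 0) into 0, now ((a * -1) + ((- -1) + (0 + 0)))
step 2: add_zero (→) rewrites (0 + 0) into 0, now ((a * -1) + ((- -1) + 0))
step 3: add_zero (→) rewrites ((- -1) + 0) into (- -1), reaching cost 11 (bound 11)

((a * -1) + (- -1))   [cost 11]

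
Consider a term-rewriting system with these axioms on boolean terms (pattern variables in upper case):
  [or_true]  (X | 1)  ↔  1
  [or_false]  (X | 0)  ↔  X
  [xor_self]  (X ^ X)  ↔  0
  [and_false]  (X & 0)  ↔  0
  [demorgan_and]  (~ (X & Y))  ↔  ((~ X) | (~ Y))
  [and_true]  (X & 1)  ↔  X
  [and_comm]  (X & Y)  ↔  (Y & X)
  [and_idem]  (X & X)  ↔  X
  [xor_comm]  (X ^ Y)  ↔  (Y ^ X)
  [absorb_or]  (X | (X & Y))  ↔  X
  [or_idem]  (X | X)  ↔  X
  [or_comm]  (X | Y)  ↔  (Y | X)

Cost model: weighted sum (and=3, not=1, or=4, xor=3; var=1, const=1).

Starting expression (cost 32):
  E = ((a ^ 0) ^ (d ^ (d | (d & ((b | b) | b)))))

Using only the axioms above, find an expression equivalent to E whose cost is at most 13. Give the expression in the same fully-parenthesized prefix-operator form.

(1) (b | b)  =[or_idem →]=  b    ⊢ ((a ^ 0) ^ (d ^ (d | (d & (b | b)))))
(2) (b | b)  =[or_idem →]=  b    ⊢ ((a ^ 0) ^ (d ^ (d | (d & b))))
(3) (d | (d & b))  =[absorb_or →]=  d    ⊢ cost 13, within 13

((a ^ 0) ^ (d ^ d))   [cost 13]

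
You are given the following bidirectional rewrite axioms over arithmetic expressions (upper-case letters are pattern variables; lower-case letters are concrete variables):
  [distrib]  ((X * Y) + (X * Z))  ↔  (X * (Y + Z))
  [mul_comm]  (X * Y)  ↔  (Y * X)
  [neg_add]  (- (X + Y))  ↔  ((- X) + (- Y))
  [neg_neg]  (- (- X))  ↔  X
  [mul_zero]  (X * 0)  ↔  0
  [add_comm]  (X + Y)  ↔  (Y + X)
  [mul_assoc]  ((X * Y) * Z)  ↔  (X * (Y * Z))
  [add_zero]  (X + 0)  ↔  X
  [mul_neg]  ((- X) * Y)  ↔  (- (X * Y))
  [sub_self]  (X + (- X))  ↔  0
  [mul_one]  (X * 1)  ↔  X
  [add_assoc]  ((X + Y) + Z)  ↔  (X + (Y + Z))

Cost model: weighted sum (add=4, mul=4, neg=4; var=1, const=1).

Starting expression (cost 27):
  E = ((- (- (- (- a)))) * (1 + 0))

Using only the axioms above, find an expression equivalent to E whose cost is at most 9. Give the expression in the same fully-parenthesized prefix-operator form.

(1) (1 + 0)  =[add_zero →]=  1    ⊢ ((- (- (- (- a)))) * 1)
(2) (- (- a))  =[neg_neg →]=  a    ⊢ ((- (- a)) * 1)
(3) ((- (- a)) * 1)  =[mul_one →]=  (- (- a))    ⊢ cost 9, within 9

(- (- a))   [cost 9]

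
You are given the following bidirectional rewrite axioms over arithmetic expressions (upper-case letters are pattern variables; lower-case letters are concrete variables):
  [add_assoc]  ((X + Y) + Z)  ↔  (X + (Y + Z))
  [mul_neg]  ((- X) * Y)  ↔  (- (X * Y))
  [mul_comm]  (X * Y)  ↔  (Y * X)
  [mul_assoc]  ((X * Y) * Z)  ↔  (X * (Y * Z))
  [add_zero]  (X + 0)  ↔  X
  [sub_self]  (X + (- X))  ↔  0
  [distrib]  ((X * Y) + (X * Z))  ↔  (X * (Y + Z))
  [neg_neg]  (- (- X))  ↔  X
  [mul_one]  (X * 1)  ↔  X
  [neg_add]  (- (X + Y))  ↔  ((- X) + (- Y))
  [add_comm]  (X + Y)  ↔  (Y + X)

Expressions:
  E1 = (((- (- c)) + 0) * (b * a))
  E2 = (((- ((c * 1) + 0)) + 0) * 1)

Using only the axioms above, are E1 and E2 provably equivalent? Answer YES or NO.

The axioms are sound identities: if E1 ↔* E2 then E1 and E2 evaluate identically under any assignment.
Under a=0, b=0, c=1: E1 evaluates to 0, E2 to -1. Distinct ⇒ no rewrite sequence connects them.

NO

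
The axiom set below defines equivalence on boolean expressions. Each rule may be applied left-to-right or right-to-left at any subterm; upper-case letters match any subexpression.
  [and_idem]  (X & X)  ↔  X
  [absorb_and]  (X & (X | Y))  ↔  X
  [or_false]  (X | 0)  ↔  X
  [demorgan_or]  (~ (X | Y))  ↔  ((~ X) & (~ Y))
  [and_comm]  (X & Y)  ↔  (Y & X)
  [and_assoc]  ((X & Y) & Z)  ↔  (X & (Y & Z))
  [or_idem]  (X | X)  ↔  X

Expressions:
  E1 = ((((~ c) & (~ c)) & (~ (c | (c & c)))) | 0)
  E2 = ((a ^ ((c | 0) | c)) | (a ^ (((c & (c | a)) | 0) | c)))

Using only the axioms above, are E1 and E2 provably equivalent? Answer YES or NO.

All listed rules preserve value, hence provable equivalence implies equal values everywhere; look for a separating assignment.
a=0, c=0 gives E1 ↦ 1, E2 ↦ 0; values differ ⇒ not provably equivalent.

NO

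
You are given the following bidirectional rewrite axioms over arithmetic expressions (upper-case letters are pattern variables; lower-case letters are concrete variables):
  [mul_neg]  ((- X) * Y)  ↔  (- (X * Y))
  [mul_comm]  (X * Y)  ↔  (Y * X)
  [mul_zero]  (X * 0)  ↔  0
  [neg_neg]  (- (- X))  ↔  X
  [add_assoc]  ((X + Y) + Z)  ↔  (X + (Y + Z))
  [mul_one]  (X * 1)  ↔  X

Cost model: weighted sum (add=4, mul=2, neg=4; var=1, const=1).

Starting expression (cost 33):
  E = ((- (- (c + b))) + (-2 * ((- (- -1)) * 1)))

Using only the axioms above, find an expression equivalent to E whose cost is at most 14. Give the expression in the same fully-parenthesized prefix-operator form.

(1) (- (- -1))  =[neg_neg →]=  -1    ⊢ ((- (- (c + b))) + (-2 * (-1 * 1)))
(2) (-1 * 1)  =[mul_one →]=  -1    ⊢ ((- (- (c + b))) + (-2 * -1))
(3) (- (- (c + b)))  =[neg_neg →]=  (c + b)    ⊢ cost 14, within 14

((c + b) + (-2 * -1))   [cost 14]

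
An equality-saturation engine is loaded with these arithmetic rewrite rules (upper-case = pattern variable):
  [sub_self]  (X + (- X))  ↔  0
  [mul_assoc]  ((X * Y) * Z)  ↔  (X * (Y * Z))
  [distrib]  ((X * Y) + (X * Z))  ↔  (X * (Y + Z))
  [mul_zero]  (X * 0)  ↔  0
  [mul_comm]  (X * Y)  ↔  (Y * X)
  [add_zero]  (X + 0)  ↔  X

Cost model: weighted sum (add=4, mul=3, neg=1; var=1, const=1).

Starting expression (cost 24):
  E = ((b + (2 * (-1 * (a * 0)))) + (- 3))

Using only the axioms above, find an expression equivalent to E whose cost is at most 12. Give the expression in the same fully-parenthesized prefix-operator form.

(1) (a * 0)  =[mul_zero →]=  0    ⊢ ((b + (2 * (-1 * 0))) + (- 3))
(2) (-1 * 0)  =[mul_zero →]=  0    ⊢ ((b + (2 * 0)) + (- 3))
(3) (2 * 0)  =[mul_zero →]=  0    ⊢ cost 12, within 12

((b + 0) + (- 3))   [cost 12]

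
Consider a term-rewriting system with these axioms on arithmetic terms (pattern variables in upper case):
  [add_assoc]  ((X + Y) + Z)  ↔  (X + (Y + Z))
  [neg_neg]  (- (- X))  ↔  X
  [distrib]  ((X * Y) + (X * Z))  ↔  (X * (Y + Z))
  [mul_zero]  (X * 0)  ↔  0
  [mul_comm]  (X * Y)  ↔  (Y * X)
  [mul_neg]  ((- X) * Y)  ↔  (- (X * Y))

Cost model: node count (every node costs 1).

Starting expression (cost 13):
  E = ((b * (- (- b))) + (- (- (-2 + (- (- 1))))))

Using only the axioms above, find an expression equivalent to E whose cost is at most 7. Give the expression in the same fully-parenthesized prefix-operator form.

((b * b) + (-2 + 1))   [cost 7]

(1) (- (- b))  =[neg_neg →]=  b    ⊢ ((b * b) + (- (- (-2 + (- (- 1))))))
(2) (- (- (-2 + (- (- 1)))))  =[neg_neg →]=  (-2 + (- (- 1)))    ⊢ ((b * b) + (-2 + (- (- 1))))
(3) (- (- 1))  =[neg_neg →]=  1    ⊢ cost 7, within 7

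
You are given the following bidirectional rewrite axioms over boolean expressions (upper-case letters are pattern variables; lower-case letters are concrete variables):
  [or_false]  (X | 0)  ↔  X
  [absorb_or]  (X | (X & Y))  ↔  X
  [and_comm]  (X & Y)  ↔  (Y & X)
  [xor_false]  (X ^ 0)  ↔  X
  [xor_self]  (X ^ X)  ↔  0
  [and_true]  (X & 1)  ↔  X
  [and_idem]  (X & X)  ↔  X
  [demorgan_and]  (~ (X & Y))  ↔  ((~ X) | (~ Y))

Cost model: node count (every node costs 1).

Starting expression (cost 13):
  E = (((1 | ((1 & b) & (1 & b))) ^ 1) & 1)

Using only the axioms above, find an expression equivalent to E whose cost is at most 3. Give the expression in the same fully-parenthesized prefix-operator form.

1. [and_idem →] ((1 & b) & (1 & b))  →  (1 & b);  E = (((1 | (1 & b)) ^ 1) & 1)
2. [and_true →] (((1 | (1 & b)) ^ 1) & 1)  →  ((1 | (1 & b)) ^ 1)
3. [absorb_or →] (1 | (1 & b))  →  1;  cost 3 ≤ 3, done

(1 ^ 1)   [cost 3]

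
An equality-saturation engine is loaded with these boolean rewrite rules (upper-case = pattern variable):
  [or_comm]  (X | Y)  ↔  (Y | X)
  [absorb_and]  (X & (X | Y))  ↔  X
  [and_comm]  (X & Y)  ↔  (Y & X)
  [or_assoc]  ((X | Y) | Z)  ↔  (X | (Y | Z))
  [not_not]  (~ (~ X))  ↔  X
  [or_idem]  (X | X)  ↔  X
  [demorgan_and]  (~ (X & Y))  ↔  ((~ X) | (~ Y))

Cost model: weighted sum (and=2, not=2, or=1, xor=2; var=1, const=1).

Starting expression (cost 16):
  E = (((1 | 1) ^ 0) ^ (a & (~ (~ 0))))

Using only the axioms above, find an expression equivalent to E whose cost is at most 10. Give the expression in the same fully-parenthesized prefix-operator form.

((1 ^ 0) ^ (0 & a))   [cost 10]

1. [or_idem →] (1 | 1)  →  1;  E = ((1 ^ 0) ^ (a & (~ (~ 0))))
2. [and_comm →] (a & (~ (~ 0)))  →  ((~ (~ 0)) & a);  E = ((1 ^ 0) ^ ((~ (~ 0)) & a))
3. [not_not →] (~ (~ 0))  →  0;  cost 10 ≤ 10, done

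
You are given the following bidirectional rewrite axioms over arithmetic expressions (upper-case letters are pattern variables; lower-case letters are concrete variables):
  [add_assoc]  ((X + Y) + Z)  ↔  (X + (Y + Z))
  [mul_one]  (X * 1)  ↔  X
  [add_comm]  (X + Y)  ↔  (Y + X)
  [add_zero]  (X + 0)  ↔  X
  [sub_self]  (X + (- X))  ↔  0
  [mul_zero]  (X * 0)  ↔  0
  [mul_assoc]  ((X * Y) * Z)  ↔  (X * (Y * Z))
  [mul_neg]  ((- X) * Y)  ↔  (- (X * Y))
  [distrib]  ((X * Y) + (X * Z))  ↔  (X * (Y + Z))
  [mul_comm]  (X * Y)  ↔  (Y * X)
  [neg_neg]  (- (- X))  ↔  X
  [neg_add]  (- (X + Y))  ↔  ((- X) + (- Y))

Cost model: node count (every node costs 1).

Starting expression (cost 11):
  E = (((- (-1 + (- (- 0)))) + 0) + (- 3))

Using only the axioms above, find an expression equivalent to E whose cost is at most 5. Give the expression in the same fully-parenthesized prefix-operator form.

((- -1) + (- 3))   [cost 5]

step 1: neg_neg (→) rewrites (- (- 0)) into 0, now (((- (-1 + 0)) + 0) + (- 3))
step 2: add_zero (→) rewrites ((- (-1 + 0)) + 0) into (- (-1 + 0)), now ((- (-1 + 0)) + (- 3))
step 3: add_zero (→) rewrites (-1 + 0) into -1, reaching cost 5 (bound 5)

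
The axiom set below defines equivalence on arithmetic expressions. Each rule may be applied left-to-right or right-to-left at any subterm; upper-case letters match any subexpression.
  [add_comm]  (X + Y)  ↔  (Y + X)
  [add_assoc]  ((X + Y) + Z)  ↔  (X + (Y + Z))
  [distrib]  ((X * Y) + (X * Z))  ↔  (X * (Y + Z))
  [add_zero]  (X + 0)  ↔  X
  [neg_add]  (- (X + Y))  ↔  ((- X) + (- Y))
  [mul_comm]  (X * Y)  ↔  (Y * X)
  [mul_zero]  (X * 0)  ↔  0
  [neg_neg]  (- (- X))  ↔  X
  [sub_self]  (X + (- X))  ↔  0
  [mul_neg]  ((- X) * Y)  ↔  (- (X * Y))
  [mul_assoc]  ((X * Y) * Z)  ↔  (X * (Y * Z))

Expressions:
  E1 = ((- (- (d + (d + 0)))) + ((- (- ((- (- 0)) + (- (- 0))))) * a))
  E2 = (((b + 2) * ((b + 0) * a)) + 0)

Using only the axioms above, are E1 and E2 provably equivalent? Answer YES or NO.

NO

All listed rules preserve value, hence provable equivalence implies equal values everywhere; look for a separating assignment.
a=0, b=0, d=1 gives E1 ↦ 2, E2 ↦ 0; values differ ⇒ not provably equivalent.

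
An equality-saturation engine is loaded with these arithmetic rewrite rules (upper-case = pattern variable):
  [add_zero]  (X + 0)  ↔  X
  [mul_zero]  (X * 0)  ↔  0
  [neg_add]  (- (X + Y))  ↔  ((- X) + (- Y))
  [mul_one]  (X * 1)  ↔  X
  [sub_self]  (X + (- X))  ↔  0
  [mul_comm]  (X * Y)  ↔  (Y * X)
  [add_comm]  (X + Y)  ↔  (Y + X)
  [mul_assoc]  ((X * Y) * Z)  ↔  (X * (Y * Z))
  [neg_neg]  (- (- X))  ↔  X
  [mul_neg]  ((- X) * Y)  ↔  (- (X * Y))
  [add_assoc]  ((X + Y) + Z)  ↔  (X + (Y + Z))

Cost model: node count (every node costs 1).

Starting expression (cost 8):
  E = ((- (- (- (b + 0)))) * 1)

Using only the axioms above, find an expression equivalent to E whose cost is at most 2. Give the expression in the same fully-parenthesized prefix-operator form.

(1) ((- (- (- (b + 0)))) * 1)  =[mul_one →]=  (- (- (- (b + 0))))
(2) (b + 0)  =[add_zero →]=  b    ⊢ (- (- (- b)))
(3) (- (- b))  =[neg_neg →]=  b    ⊢ cost 2, within 2

(- b)   [cost 2]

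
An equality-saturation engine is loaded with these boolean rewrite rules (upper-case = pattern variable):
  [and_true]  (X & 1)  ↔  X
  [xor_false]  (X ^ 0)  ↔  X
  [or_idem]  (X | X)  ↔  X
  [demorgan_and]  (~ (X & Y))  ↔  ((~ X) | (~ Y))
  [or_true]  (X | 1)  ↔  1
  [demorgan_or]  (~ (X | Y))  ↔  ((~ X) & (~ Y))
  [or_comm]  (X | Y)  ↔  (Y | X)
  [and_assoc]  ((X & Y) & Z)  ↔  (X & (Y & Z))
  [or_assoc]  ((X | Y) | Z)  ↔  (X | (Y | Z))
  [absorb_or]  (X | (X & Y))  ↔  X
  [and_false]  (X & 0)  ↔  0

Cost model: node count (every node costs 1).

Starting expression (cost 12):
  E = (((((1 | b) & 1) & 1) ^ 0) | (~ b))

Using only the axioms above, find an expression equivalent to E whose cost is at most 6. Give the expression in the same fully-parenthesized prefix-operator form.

((1 | b) | (~ b))   [cost 6]

1. [xor_false →] ((((1 | b) & 1) & 1) ^ 0)  →  (((1 | b) & 1) & 1);  E = ((((1 | b) & 1) & 1) | (~ b))
2. [and_true →] (((1 | b) & 1) & 1)  →  ((1 | b) & 1);  E = (((1 | b) & 1) | (~ b))
3. [and_true →] ((1 | b) & 1)  →  (1 | b);  cost 6 ≤ 6, done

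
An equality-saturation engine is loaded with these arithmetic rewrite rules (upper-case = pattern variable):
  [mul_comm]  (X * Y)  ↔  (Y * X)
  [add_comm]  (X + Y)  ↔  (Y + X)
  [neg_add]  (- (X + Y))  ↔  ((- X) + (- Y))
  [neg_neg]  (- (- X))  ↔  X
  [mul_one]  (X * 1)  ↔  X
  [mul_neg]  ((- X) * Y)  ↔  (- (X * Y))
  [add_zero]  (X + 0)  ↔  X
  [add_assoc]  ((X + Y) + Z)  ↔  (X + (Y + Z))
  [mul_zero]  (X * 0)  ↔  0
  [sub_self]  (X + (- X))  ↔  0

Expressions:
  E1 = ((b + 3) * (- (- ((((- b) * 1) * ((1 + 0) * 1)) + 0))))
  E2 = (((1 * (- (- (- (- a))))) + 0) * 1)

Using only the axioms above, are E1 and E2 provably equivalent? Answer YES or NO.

NO

Every axiom is a valid identity, so a rewrite proof would force E1 and E2 to agree under every assignment.
At a=0, b=1: E1 = -4 but E2 = 0; they differ, so no derivation exists.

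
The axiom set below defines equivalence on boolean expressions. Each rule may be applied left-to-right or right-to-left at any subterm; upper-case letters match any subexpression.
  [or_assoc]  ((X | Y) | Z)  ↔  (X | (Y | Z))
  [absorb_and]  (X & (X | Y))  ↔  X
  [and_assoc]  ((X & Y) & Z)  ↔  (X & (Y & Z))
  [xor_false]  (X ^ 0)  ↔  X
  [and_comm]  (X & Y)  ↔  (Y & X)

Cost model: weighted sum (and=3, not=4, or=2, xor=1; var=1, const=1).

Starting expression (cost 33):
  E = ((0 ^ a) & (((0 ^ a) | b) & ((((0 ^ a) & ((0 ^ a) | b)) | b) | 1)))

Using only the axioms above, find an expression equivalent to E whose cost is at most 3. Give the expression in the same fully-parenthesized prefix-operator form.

(1) ((0 ^ a) & ((0 ^ a) | b))  =[absorb_and →]=  (0 ^ a)    ⊢ ((0 ^ a) & (((0 ^ a) | b) & (((0 ^ a) | b) | 1)))
(2) (((0 ^ a) | b) & (((0 ^ a) | b) | 1))  =[absorb_and →]=  ((0 ^ a) | b)    ⊢ ((0 ^ a) & ((0 ^ a) | b))
(3) ((0 ^ a) & ((0 ^ a) | b))  =[absorb_and →]=  (0 ^ a)    ⊢ cost 3, within 3

(0 ^ a)   [cost 3]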